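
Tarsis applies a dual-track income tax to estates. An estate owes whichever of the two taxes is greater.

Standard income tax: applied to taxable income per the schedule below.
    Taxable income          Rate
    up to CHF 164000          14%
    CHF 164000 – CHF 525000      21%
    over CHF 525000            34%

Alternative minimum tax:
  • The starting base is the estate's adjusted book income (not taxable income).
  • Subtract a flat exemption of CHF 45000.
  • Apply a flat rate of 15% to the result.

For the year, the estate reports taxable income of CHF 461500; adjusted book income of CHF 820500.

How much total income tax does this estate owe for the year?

Alternative minimum tax:
  Base (adjusted book income): CHF 820500
  Less exemption CHF 45000 → base CHF 775500
  CHF 775500 × 15% = CHF 116325

Standard income tax:
  CHF 164000 × 14% = CHF 22960
  CHF 297500 × 21% = CHF 62475
  → CHF 85435

CHF 116325 > CHF 85435, so the alternative minimum tax is the binding amount.

CHF 116325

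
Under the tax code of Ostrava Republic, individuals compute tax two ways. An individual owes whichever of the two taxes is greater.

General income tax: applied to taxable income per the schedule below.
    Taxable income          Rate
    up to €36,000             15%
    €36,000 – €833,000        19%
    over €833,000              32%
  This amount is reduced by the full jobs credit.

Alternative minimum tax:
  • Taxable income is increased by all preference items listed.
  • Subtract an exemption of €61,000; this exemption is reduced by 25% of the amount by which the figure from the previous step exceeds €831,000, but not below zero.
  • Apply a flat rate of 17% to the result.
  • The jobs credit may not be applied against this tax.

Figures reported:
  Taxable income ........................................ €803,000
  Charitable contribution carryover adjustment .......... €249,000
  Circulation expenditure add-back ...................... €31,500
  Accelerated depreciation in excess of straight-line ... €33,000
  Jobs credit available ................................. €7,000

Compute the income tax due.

€189,805

Alternative minimum tax:
  Adjusted income: €803,000 + €249,000 + €31,500 + €33,000 = €1,116,500
  Exemption: 25% × (€1,116,500 − €831,000) = €71,375 ≥ €61,000, so the exemption is fully phased out
  Base: €1,116,500 − €0 = €1,116,500
  €1,116,500 × 17% = €189,805

General income tax:
  €36,000 × 15% = €5,400
  €767,000 × 19% = €145,730
  → €151,130
  Less jobs credit €7,000 → €144,130

€189,805 > €144,130, so the alternative minimum tax is the binding amount.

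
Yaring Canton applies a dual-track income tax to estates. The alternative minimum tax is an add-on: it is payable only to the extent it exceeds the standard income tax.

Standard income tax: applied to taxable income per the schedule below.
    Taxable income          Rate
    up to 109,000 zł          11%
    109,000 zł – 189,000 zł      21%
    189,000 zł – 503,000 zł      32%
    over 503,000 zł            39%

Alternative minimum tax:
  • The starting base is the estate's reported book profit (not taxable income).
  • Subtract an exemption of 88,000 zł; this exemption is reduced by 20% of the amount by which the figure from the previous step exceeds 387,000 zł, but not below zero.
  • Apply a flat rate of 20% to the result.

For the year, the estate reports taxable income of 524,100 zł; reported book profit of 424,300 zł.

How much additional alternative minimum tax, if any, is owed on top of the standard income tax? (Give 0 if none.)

Alternative minimum tax:
  Base (reported book profit): 424,300 zł
  Exemption: 88,000 zł − 20% × (424,300 zł − 387,000 zł) = 88,000 zł − 7,460 zł = 80,540 zł
  Base: 424,300 zł − 80,540 zł = 343,760 zł
  343,760 zł × 20% = 68,752 zł

Standard income tax:
  109,000 zł × 11% = 11,990 zł
  80,000 zł × 21% = 16,800 zł
  314,000 zł × 32% = 100,480 zł
  21,100 zł × 39% = 8,229 zł
  → 137,499 zł

68,752 zł ≤ 137,499 zł, so no add-on is due.

0 zł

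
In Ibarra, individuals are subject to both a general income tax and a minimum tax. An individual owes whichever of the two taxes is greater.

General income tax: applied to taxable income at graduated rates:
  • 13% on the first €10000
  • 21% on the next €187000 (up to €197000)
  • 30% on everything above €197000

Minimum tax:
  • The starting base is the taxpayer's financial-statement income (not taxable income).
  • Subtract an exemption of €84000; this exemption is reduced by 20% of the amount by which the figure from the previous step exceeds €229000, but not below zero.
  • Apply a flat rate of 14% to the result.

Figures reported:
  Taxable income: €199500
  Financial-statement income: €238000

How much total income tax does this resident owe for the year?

€41320

Minimum tax:
  Base (financial-statement income): €238000
  Exemption: €84000 − 20% × (€238000 − €229000) = €84000 − €1800 = €82200
  Base: €238000 − €82200 = €155800
  €155800 × 14% = €21812

General income tax:
  €10000 × 13% = €1300
  €187000 × 21% = €39270
  €2500 × 30% = €750
  → €41320

€41320 > €21812, so the general income tax governs.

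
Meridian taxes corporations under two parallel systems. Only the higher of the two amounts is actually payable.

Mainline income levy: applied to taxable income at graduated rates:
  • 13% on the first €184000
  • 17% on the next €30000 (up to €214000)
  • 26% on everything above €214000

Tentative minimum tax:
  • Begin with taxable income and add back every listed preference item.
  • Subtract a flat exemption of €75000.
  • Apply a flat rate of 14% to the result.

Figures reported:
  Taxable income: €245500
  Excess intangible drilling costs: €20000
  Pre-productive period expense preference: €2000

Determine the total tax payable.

€37210

Mainline income levy:
  €184000 × 13% = €23920
  €30000 × 17% = €5100
  €31500 × 26% = €8190
  → €37210

Tentative minimum tax:
  Adjusted income: €245500 + €20000 + €2000 = €267500
  Less exemption €75000 → base €192500
  €192500 × 14% = €26950

€37210 > €26950, so the mainline income levy governs.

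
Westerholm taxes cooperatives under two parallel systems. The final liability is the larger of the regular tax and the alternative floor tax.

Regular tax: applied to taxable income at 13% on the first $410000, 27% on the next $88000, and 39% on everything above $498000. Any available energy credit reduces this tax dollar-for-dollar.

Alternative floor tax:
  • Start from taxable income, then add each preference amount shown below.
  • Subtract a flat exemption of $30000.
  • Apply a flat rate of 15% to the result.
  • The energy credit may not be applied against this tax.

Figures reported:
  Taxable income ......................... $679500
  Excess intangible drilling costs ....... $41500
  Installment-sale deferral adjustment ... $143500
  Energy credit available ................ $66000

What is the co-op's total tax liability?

Alternative floor tax:
  Adjusted income: $679500 + $41500 + $143500 = $864500
  Less exemption $30000 → base $834500
  $834500 × 15% = $125175

Regular tax:
  $410000 × 13% = $53300
  $88000 × 27% = $23760
  $181500 × 39% = $70785
  → $147845
  Less energy credit $66000 → $81845

$125175 > $81845, so the alternative floor tax is the binding amount.

$125175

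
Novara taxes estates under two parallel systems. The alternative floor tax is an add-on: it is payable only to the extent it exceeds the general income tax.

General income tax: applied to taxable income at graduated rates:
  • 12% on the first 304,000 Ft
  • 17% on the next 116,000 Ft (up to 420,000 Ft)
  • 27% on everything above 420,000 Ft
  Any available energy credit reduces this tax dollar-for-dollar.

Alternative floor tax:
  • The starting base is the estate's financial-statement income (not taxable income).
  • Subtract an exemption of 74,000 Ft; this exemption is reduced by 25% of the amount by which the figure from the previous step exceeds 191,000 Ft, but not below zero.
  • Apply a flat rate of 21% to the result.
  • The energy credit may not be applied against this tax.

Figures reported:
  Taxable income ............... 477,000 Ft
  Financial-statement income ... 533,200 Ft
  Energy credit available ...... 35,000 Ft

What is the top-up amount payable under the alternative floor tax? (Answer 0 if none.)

Alternative floor tax:
  Base (financial-statement income): 533,200 Ft
  Exemption: 25% × (533,200 Ft − 191,000 Ft) = 85,550 Ft ≥ 74,000 Ft, so the exemption is fully phased out
  Base: 533,200 Ft − 0 Ft = 533,200 Ft
  533,200 Ft × 21% = 111,972 Ft

General income tax:
  304,000 Ft × 12% = 36,480 Ft
  116,000 Ft × 17% = 19,720 Ft
  57,000 Ft × 27% = 15,390 Ft
  → 71,590 Ft
  Less energy credit 35,000 Ft → 36,590 Ft

Excess of alternative floor tax over general income tax: 111,972 Ft − 36,590 Ft = 75,382 Ft.

75,382 Ft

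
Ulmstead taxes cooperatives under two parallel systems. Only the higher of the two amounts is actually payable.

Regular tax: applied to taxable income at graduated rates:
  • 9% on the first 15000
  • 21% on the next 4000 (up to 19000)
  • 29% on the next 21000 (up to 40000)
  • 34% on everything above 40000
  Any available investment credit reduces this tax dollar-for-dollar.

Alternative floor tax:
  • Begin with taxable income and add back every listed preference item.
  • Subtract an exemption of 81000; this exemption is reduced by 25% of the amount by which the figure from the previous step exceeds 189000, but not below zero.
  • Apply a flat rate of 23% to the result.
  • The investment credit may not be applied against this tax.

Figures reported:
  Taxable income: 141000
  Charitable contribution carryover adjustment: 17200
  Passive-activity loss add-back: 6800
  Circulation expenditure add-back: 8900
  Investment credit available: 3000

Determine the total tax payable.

Regular tax:
  15000 × 9% = 1350
  4000 × 21% = 840
  21000 × 29% = 6090
  101000 × 34% = 34340
  → 42620
  Less investment credit 3000 → 39620

Alternative floor tax:
  Adjusted income: 141000 + 17200 + 6800 + 8900 = 173900
  Exemption: 173900 ≤ 189000, so full 81000 applies
  Base: 173900 − 81000 = 92900
  92900 × 23% = 21367

39620 > 21367, so the regular tax governs.

39620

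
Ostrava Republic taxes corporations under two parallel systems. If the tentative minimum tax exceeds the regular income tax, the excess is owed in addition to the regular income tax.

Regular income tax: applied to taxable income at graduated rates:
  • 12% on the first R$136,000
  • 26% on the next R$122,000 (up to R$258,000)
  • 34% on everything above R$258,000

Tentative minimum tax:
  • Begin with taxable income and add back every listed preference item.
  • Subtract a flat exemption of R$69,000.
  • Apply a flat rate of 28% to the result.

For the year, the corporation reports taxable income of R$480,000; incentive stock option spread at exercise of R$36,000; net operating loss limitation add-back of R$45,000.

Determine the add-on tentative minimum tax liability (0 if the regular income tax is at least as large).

R$14,240

Regular income tax:
  R$136,000 × 12% = R$16,320
  R$122,000 × 26% = R$31,720
  R$222,000 × 34% = R$75,480
  → R$123,520

Tentative minimum tax:
  Adjusted income: R$480,000 + R$36,000 + R$45,000 = R$561,000
  Less exemption R$69,000 → base R$492,000
  R$492,000 × 28% = R$137,760

Excess of tentative minimum tax over regular income tax: R$137,760 − R$123,520 = R$14,240.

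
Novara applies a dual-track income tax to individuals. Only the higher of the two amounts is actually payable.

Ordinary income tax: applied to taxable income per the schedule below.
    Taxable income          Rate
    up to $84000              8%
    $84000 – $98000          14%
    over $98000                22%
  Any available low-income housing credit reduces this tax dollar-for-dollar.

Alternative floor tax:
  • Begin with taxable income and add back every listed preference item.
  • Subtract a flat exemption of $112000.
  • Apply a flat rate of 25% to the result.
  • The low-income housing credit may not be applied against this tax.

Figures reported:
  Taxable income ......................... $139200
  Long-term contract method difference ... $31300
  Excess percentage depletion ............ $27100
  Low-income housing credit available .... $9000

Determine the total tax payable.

$21400

Ordinary income tax:
  $84000 × 8% = $6720
  $14000 × 14% = $1960
  $41200 × 22% = $9064
  → $17744
  Less low-income housing credit $9000 → $8744

Alternative floor tax:
  Adjusted income: $139200 + $31300 + $27100 = $197600
  Less exemption $112000 → base $85600
  $85600 × 25% = $21400

$21400 > $8744, so the alternative floor tax is the binding amount.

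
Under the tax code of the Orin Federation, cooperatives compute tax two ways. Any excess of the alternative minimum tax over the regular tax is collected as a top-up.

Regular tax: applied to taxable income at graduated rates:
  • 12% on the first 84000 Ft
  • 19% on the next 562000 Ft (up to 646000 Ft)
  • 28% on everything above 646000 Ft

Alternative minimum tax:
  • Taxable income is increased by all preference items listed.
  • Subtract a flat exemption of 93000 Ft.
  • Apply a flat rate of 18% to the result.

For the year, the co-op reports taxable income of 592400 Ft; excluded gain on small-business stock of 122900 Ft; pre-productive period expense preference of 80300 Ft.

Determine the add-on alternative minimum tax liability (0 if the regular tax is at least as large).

Regular tax:
  84000 Ft × 12% = 10080 Ft
  508400 Ft × 19% = 96596 Ft
  → 106676 Ft

Alternative minimum tax:
  Adjusted income: 592400 Ft + 122900 Ft + 80300 Ft = 795600 Ft
  Less exemption 93000 Ft → base 702600 Ft
  702600 Ft × 18% = 126468 Ft

Excess of alternative minimum tax over regular tax: 126468 Ft − 106676 Ft = 19792 Ft.

19792 Ft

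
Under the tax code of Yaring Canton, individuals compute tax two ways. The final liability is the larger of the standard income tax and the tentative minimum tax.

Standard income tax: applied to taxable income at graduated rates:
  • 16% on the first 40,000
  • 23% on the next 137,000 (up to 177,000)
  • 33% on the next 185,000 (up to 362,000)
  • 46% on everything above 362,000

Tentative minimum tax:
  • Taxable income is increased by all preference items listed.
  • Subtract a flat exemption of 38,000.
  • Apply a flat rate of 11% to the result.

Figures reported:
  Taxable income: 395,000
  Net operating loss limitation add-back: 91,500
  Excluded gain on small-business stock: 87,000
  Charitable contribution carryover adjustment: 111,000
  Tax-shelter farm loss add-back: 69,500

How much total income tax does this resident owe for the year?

114,140

Standard income tax:
  40,000 × 16% = 6,400
  137,000 × 23% = 31,510
  185,000 × 33% = 61,050
  33,000 × 46% = 15,180
  → 114,140

Tentative minimum tax:
  Adjusted income: 395,000 + 91,500 + 87,000 + 111,000 + 69,500 = 754,000
  Less exemption 38,000 → base 716,000
  716,000 × 11% = 78,760

114,140 > 78,760, so the standard income tax governs.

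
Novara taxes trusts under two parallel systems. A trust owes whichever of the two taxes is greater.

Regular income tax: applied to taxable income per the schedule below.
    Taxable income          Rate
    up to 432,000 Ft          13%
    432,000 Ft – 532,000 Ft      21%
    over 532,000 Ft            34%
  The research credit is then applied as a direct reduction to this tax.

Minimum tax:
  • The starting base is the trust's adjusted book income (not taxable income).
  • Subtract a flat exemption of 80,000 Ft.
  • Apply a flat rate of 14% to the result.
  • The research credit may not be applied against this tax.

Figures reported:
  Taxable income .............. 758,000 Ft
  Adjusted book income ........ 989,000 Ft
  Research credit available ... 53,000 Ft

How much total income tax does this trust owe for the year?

Regular income tax:
  432,000 Ft × 13% = 56,160 Ft
  100,000 Ft × 21% = 21,000 Ft
  226,000 Ft × 34% = 76,840 Ft
  → 154,000 Ft
  Less research credit 53,000 Ft → 101,000 Ft

Minimum tax:
  Base (adjusted book income): 989,000 Ft
  Less exemption 80,000 Ft → base 909,000 Ft
  909,000 Ft × 14% = 127,260 Ft

127,260 Ft > 101,000 Ft, so the minimum tax is the binding amount.

127,260 Ft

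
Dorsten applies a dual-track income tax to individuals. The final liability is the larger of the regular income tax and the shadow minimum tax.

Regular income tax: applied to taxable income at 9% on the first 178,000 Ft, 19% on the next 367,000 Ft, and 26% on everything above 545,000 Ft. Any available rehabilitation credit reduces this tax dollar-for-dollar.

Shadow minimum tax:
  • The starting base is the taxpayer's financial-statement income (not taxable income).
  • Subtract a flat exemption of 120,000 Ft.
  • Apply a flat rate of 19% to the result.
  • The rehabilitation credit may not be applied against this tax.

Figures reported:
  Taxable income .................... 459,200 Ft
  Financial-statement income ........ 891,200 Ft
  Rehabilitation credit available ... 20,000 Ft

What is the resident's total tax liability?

Regular income tax:
  178,000 Ft × 9% = 16,020 Ft
  281,200 Ft × 19% = 53,428 Ft
  → 69,448 Ft
  Less rehabilitation credit 20,000 Ft → 49,448 Ft

Shadow minimum tax:
  Base (financial-statement income): 891,200 Ft
  Less exemption 120,000 Ft → base 771,200 Ft
  771,200 Ft × 19% = 146,528 Ft

146,528 Ft > 49,448 Ft, so the shadow minimum tax is the binding amount.

146,528 Ft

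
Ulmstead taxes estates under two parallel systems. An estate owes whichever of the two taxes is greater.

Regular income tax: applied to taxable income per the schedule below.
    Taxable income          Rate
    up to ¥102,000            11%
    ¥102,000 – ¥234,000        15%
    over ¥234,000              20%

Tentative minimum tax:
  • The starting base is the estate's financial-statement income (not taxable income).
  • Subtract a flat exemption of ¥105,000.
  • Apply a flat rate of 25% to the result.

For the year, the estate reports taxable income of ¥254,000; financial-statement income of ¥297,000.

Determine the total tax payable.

Regular income tax:
  ¥102,000 × 11% = ¥11,220
  ¥132,000 × 15% = ¥19,800
  ¥20,000 × 20% = ¥4,000
  → ¥35,020

Tentative minimum tax:
  Base (financial-statement income): ¥297,000
  Less exemption ¥105,000 → base ¥192,000
  ¥192,000 × 25% = ¥48,000

¥48,000 > ¥35,020, so the tentative minimum tax is the binding amount.

¥48,000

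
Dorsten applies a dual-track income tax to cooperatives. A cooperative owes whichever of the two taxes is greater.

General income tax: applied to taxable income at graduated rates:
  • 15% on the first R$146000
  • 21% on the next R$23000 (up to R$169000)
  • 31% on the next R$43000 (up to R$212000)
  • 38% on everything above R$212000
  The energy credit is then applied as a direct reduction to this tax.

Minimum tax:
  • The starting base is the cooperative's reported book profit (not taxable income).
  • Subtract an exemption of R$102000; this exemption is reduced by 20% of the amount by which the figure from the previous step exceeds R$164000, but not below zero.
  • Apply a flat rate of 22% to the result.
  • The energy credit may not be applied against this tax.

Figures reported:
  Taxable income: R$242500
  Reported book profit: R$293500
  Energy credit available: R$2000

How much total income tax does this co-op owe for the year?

R$49650

Minimum tax:
  Base (reported book profit): R$293500
  Exemption: R$102000 − 20% × (R$293500 − R$164000) = R$102000 − R$25900 = R$76100
  Base: R$293500 − R$76100 = R$217400
  R$217400 × 22% = R$47828

General income tax:
  R$146000 × 15% = R$21900
  R$23000 × 21% = R$4830
  R$43000 × 31% = R$13330
  R$30500 × 38% = R$11590
  → R$51650
  Less energy credit R$2000 → R$49650

R$49650 > R$47828, so the general income tax governs.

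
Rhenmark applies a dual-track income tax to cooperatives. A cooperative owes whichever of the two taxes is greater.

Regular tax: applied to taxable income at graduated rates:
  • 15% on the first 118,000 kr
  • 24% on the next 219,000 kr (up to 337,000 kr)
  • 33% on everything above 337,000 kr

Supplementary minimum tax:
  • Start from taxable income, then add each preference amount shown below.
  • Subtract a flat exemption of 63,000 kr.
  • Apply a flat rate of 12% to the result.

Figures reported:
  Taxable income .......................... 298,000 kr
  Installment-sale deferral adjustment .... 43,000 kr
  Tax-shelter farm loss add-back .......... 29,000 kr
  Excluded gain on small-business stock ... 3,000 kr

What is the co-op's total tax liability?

Supplementary minimum tax:
  Adjusted income: 298,000 kr + 43,000 kr + 29,000 kr + 3,000 kr = 373,000 kr
  Less exemption 63,000 kr → base 310,000 kr
  310,000 kr × 12% = 37,200 kr

Regular tax:
  118,000 kr × 15% = 17,700 kr
  180,000 kr × 24% = 43,200 kr
  → 60,900 kr

60,900 kr > 37,200 kr, so the regular tax governs.

60,900 kr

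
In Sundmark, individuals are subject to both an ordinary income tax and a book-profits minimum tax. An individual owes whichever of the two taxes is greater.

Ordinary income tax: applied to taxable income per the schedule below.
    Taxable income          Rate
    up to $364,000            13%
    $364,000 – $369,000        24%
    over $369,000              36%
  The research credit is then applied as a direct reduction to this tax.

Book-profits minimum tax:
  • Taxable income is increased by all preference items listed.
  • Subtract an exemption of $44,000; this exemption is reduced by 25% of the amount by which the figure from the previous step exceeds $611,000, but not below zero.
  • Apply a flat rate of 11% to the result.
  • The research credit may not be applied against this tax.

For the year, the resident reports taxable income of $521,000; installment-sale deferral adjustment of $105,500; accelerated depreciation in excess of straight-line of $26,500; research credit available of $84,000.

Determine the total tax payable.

$68,145

Book-profits minimum tax:
  Adjusted income: $521,000 + $105,500 + $26,500 = $653,000
  Exemption: $44,000 − 25% × ($653,000 − $611,000) = $44,000 − $10,500 = $33,500
  Base: $653,000 − $33,500 = $619,500
  $619,500 × 11% = $68,145

Ordinary income tax:
  $364,000 × 13% = $47,320
  $5,000 × 24% = $1,200
  $152,000 × 36% = $54,720
  → $103,240
  Less research credit $84,000 → $19,240

$68,145 > $19,240, so the book-profits minimum tax is the binding amount.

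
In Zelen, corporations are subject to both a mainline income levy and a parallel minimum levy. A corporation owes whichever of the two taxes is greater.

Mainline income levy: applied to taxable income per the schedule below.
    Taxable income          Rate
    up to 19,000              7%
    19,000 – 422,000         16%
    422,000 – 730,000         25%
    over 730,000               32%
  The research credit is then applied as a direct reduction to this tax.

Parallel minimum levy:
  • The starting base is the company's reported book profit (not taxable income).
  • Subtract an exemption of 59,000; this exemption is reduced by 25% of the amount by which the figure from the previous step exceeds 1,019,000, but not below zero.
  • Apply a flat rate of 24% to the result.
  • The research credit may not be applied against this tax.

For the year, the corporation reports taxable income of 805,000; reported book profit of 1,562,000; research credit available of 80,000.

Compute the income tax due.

374,880

Parallel minimum levy:
  Base (reported book profit): 1,562,000
  Exemption: 25% × (1,562,000 − 1,019,000) = 135,750 ≥ 59,000, so the exemption is fully phased out
  Base: 1,562,000 − 0 = 1,562,000
  1,562,000 × 24% = 374,880

Mainline income levy:
  19,000 × 7% = 1,330
  403,000 × 16% = 64,480
  308,000 × 25% = 77,000
  75,000 × 32% = 24,000
  → 166,810
  Less research credit 80,000 → 86,810

374,880 > 86,810, so the parallel minimum levy is the binding amount.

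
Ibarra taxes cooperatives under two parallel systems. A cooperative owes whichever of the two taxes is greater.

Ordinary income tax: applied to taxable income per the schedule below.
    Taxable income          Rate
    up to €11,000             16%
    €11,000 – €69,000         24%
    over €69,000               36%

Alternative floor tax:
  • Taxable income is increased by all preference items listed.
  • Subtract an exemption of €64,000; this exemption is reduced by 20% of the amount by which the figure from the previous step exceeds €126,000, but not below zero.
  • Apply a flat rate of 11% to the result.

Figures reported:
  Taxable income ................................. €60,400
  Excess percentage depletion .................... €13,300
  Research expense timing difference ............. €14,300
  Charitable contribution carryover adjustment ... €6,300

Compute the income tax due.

Ordinary income tax:
  €11,000 × 16% = €1,760
  €49,400 × 24% = €11,856
  → €13,616

Alternative floor tax:
  Adjusted income: €60,400 + €13,300 + €14,300 + €6,300 = €94,300
  Exemption: €94,300 ≤ €126,000, so full €64,000 applies
  Base: €94,300 − €64,000 = €30,300
  €30,300 × 11% = €3,333

€13,616 > €3,333, so the ordinary income tax governs.

€13,616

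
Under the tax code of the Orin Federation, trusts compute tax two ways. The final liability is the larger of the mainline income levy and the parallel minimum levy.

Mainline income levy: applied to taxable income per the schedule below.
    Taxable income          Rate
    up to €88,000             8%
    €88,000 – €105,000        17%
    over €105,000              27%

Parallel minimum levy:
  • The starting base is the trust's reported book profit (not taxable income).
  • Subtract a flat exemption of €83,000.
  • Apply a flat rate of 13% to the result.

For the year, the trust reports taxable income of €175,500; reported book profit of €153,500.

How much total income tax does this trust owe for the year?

Mainline income levy:
  €88,000 × 8% = €7,040
  €17,000 × 17% = €2,890
  €70,500 × 27% = €19,035
  → €28,965

Parallel minimum levy:
  Base (reported book profit): €153,500
  Less exemption €83,000 → base €70,500
  €70,500 × 13% = €9,165

€28,965 > €9,165, so the mainline income levy governs.

€28,965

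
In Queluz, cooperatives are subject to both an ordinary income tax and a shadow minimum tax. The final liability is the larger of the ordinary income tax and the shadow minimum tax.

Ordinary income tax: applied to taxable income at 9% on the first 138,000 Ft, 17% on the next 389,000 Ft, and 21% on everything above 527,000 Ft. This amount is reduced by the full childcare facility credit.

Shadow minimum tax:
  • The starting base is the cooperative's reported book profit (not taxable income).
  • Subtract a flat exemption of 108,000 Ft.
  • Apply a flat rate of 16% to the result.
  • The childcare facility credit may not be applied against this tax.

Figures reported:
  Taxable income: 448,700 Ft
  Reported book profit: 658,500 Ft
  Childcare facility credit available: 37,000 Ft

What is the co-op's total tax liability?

Ordinary income tax:
  138,000 Ft × 9% = 12,420 Ft
  310,700 Ft × 17% = 52,819 Ft
  → 65,239 Ft
  Less childcare facility credit 37,000 Ft → 28,239 Ft

Shadow minimum tax:
  Base (reported book profit): 658,500 Ft
  Less exemption 108,000 Ft → base 550,500 Ft
  550,500 Ft × 16% = 88,080 Ft

88,080 Ft > 28,239 Ft, so the shadow minimum tax is the binding amount.

88,080 Ft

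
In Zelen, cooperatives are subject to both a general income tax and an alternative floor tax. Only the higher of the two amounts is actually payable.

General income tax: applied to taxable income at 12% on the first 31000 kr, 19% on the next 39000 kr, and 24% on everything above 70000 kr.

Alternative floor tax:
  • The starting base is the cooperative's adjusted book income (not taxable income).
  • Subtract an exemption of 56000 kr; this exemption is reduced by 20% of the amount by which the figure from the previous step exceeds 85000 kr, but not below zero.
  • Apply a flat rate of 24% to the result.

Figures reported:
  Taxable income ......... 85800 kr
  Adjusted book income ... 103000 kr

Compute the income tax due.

14922 kr

Alternative floor tax:
  Base (adjusted book income): 103000 kr
  Exemption: 56000 kr − 20% × (103000 kr − 85000 kr) = 56000 kr − 3600 kr = 52400 kr
  Base: 103000 kr − 52400 kr = 50600 kr
  50600 kr × 24% = 12144 kr

General income tax:
  31000 kr × 12% = 3720 kr
  39000 kr × 19% = 7410 kr
  15800 kr × 24% = 3792 kr
  → 14922 kr

14922 kr > 12144 kr, so the general income tax governs.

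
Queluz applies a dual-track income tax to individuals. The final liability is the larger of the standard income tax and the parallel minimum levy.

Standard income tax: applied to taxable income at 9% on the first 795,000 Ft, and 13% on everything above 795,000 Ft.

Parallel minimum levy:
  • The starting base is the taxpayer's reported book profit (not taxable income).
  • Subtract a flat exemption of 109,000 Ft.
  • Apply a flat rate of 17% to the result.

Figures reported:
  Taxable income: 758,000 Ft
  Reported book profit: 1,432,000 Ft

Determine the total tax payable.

Standard income tax:
  758,000 Ft × 9% = 68,220 Ft

Parallel minimum levy:
  Base (reported book profit): 1,432,000 Ft
  Less exemption 109,000 Ft → base 1,323,000 Ft
  1,323,000 Ft × 17% = 224,910 Ft

224,910 Ft > 68,220 Ft, so the parallel minimum levy is the binding amount.

224,910 Ft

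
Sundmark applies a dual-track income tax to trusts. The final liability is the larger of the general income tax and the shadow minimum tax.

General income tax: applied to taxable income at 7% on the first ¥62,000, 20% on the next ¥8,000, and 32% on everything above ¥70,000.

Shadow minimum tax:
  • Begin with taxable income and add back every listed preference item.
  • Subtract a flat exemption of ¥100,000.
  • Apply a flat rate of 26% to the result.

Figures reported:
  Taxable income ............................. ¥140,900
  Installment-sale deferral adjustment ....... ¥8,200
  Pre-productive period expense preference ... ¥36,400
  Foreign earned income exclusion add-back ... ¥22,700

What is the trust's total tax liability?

General income tax:
  ¥62,000 × 7% = ¥4,340
  ¥8,000 × 20% = ¥1,600
  ¥70,900 × 32% = ¥22,688
  → ¥28,628

Shadow minimum tax:
  Adjusted income: ¥140,900 + ¥8,200 + ¥36,400 + ¥22,700 = ¥208,200
  Less exemption ¥100,000 → base ¥108,200
  ¥108,200 × 26% = ¥28,132

¥28,628 > ¥28,132, so the general income tax governs.

¥28,628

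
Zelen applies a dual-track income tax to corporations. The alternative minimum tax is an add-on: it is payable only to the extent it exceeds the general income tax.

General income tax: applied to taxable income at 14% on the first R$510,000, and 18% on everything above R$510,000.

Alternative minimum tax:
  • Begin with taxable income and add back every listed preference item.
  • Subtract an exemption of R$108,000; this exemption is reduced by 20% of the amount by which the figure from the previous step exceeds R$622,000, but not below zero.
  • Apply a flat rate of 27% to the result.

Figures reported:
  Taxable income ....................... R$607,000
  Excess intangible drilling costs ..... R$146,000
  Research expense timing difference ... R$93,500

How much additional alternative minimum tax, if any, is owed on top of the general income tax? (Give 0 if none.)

General income tax:
  R$510,000 × 14% = R$71,400
  R$97,000 × 18% = R$17,460
  → R$88,860

Alternative minimum tax:
  Adjusted income: R$607,000 + R$146,000 + R$93,500 = R$846,500
  Exemption: R$108,000 − 20% × (R$846,500 − R$622,000) = R$108,000 − R$44,900 = R$63,100
  Base: R$846,500 − R$63,100 = R$783,400
  R$783,400 × 27% = R$211,518

Excess of alternative minimum tax over general income tax: R$211,518 − R$88,860 = R$122,658.

R$122,658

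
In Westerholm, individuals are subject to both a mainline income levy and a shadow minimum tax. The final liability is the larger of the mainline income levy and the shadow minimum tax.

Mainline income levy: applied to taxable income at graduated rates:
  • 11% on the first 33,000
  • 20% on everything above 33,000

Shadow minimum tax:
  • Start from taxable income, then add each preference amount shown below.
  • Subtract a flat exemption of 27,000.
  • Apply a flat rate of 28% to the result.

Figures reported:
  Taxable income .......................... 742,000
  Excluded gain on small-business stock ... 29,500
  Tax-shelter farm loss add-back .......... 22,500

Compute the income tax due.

214,760

Mainline income levy:
  33,000 × 11% = 3,630
  709,000 × 20% = 141,800
  → 145,430

Shadow minimum tax:
  Adjusted income: 742,000 + 29,500 + 22,500 = 794,000
  Less exemption 27,000 → base 767,000
  767,000 × 28% = 214,760

214,760 > 145,430, so the shadow minimum tax is the binding amount.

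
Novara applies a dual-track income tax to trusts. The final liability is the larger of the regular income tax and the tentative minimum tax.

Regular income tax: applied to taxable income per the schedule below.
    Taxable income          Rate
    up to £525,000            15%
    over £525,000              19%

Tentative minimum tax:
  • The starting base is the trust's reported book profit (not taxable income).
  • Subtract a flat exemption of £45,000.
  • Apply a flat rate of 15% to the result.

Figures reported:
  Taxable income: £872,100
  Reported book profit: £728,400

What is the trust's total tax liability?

£144,699

Tentative minimum tax:
  Base (reported book profit): £728,400
  Less exemption £45,000 → base £683,400
  £683,400 × 15% = £102,510

Regular income tax:
  £525,000 × 15% = £78,750
  £347,100 × 19% = £65,949
  → £144,699

£144,699 > £102,510, so the regular income tax governs.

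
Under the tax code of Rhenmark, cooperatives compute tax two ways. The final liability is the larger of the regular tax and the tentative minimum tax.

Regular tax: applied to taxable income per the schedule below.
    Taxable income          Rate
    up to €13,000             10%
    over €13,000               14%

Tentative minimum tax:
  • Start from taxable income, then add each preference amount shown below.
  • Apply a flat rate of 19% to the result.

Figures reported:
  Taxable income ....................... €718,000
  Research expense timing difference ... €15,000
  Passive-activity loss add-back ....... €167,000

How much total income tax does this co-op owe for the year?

Tentative minimum tax:
  Adjusted income: €718,000 + €15,000 + €167,000 = €900,000
  €900,000 × 19% = €171,000

Regular tax:
  €13,000 × 10% = €1,300
  €705,000 × 14% = €98,700
  → €100,000

€171,000 > €100,000, so the tentative minimum tax is the binding amount.

€171,000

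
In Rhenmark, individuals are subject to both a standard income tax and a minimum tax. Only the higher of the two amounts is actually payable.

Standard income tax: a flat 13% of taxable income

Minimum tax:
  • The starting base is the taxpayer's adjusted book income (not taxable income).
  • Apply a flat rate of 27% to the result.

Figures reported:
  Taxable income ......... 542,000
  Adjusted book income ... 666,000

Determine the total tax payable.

179,820

Standard income tax:
  542,000 × 13% = 70,460

Minimum tax:
  Base (adjusted book income): 666,000
  666,000 × 27% = 179,820

179,820 > 70,460, so the minimum tax is the binding amount.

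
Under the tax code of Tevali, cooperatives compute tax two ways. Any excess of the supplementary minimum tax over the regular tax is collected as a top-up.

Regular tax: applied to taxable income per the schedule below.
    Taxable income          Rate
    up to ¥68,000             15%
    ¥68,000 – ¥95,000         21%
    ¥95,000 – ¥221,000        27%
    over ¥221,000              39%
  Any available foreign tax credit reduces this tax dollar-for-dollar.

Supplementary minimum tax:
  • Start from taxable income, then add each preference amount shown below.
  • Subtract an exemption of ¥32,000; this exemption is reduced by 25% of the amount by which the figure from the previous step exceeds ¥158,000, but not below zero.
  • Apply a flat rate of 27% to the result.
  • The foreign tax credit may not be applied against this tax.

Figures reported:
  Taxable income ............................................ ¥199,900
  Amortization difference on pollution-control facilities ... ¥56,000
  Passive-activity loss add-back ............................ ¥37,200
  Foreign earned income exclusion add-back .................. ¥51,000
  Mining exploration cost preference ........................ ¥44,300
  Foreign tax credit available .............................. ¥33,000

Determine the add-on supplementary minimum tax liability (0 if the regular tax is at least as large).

Regular tax:
  ¥68,000 × 15% = ¥10,200
  ¥27,000 × 21% = ¥5,670
  ¥104,900 × 27% = ¥28,323
  → ¥44,193
  Less foreign tax credit ¥33,000 → ¥11,193

Supplementary minimum tax:
  Adjusted income: ¥199,900 + ¥56,000 + ¥37,200 + ¥51,000 + ¥44,300 = ¥388,400
  Exemption: 25% × (¥388,400 − ¥158,000) = ¥57,600 ≥ ¥32,000, so the exemption is fully phased out
  Base: ¥388,400 − ¥0 = ¥388,400
  ¥388,400 × 27% = ¥104,868

Excess of supplementary minimum tax over regular tax: ¥104,868 − ¥11,193 = ¥93,675.

¥93,675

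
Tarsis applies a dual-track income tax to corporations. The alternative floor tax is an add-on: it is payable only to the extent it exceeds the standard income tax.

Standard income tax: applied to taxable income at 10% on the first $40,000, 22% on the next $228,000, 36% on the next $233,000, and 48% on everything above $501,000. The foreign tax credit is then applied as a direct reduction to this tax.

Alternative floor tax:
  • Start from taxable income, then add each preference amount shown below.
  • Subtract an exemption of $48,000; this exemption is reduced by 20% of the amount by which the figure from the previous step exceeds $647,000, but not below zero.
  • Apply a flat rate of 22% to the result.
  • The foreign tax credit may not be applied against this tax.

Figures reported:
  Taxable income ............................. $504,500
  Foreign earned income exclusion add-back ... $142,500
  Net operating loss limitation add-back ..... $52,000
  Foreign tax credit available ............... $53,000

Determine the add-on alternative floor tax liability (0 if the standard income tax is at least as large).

$58,788

Standard income tax:
  $40,000 × 10% = $4,000
  $228,000 × 22% = $50,160
  $233,000 × 36% = $83,880
  $3,500 × 48% = $1,680
  → $139,720
  Less foreign tax credit $53,000 → $86,720

Alternative floor tax:
  Adjusted income: $504,500 + $142,500 + $52,000 = $699,000
  Exemption: $48,000 − 20% × ($699,000 − $647,000) = $48,000 − $10,400 = $37,600
  Base: $699,000 − $37,600 = $661,400
  $661,400 × 22% = $145,508

Excess of alternative floor tax over standard income tax: $145,508 − $86,720 = $58,788.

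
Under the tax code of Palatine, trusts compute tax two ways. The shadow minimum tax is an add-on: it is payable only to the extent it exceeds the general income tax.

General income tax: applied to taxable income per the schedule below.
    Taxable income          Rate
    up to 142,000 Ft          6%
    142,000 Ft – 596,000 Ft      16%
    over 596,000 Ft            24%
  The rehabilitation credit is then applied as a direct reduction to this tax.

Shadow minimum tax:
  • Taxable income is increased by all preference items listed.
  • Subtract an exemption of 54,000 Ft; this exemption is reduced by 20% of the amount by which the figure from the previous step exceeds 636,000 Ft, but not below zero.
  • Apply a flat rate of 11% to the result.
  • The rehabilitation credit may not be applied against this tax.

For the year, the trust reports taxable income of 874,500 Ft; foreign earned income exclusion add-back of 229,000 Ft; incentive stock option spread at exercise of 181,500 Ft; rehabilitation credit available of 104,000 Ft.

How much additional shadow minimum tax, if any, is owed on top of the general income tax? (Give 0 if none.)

97,350 Ft

Shadow minimum tax:
  Adjusted income: 874,500 Ft + 229,000 Ft + 181,500 Ft = 1,285,000 Ft
  Exemption: 20% × (1,285,000 Ft − 636,000 Ft) = 129,800 Ft ≥ 54,000 Ft, so the exemption is fully phased out
  Base: 1,285,000 Ft − 0 Ft = 1,285,000 Ft
  1,285,000 Ft × 11% = 141,350 Ft

General income tax:
  142,000 Ft × 6% = 8,520 Ft
  454,000 Ft × 16% = 72,640 Ft
  278,500 Ft × 24% = 66,840 Ft
  → 148,000 Ft
  Less rehabilitation credit 104,000 Ft → 44,000 Ft

Excess of shadow minimum tax over general income tax: 141,350 Ft − 44,000 Ft = 97,350 Ft.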